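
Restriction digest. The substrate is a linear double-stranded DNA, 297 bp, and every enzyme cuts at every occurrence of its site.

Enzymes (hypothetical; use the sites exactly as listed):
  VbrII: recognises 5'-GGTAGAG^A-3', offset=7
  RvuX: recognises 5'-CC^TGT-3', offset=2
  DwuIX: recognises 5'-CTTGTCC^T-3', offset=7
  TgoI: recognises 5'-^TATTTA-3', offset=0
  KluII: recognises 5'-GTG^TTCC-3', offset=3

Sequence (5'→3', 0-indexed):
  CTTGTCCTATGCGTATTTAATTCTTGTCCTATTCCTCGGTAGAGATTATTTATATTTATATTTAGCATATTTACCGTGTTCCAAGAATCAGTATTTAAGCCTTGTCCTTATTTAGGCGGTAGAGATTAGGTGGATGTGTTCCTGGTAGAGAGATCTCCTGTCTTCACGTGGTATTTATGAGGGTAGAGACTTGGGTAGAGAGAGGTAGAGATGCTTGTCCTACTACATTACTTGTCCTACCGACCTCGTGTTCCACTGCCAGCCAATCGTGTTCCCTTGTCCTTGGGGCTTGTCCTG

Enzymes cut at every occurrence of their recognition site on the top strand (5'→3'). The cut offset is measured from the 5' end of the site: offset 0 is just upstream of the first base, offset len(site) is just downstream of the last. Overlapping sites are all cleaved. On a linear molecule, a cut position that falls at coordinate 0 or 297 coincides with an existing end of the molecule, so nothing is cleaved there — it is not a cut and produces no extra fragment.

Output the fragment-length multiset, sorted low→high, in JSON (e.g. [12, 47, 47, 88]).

[1,2,2,6,6,6,7,8,9,10,10,11,11,12,12,13,13,13,13,14,15,16,16,16,17,17,21]

Scan for sites:
  VbrII (GGTAGAGA, off=7): starts [37, 117, 143, 181, 193, 203] → cuts [44, 124, 150, 188, 200, 210]
  RvuX (CCTGT, off=2): starts [156] → cuts [158]
  DwuIX (CTTGTCCT, off=7): starts [0, 22, 100, 213, 230, 275, 288] → cuts [7, 29, 107, 220, 237, 282, 295]
  TgoI (TATTTA, off=0): starts [13, 46, 52, 58, 67, 91, 108, 171] → cuts [13, 46, 52, 58, 67, 91, 108, 171]
  KluII (GTGTTCC, off=3): starts [75, 135, 247, 268] → cuts [78, 138, 250, 271]

All cut coordinates (distinct, sorted): [7, 13, 29, 44, 46, 52, 58, 67, 78, 91, 107, 108, 124, 138, 150, 158, 171, 188, 200, 210, 220, 237, 250, 271, 282, 295]

Fragments:
  [0,7): 7 bp
  [7,13): 6 bp
  [13,29): 16 bp
  [29,44): 15 bp
  [44,46): 2 bp
  [46,52): 6 bp
  [52,58): 6 bp
  [58,67): 9 bp
  [67,78): 11 bp
  [78,91): 13 bp
  [91,107): 16 bp
  [107,108): 1 bp
  [108,124): 16 bp
  [124,138): 14 bp
  [138,150): 12 bp
  [150,158): 8 bp
  [158,171): 13 bp
  [171,188): 17 bp
  [188,200): 12 bp
  [200,210): 10 bp
  [210,220): 10 bp
  [220,237): 17 bp
  [237,250): 13 bp
  [250,271): 21 bp
  [271,282): 11 bp
  [282,295): 13 bp
  [295,297): 2 bp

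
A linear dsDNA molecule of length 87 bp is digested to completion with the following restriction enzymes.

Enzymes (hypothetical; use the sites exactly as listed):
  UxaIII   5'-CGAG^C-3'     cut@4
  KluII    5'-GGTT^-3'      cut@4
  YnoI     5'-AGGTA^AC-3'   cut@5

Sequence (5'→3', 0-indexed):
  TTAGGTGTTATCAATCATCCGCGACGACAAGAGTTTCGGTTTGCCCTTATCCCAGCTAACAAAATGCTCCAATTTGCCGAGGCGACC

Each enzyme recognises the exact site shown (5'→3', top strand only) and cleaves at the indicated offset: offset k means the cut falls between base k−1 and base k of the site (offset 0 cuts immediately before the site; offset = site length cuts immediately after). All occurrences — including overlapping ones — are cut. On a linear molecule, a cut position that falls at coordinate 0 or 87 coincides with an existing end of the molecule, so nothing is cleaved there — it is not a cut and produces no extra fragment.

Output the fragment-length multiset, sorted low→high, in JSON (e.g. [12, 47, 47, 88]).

Scan for sites:
  UxaIII (CGAGC, off=4): no sites
  KluII (GGTT, off=4): starts [37] → cuts [41]
  YnoI (AGGTAAC, off=5): no sites

Pooled cuts: [41]

Fragment lengths:
  [0,41): 41 bp
  [41,87): 46 bp

[41,46]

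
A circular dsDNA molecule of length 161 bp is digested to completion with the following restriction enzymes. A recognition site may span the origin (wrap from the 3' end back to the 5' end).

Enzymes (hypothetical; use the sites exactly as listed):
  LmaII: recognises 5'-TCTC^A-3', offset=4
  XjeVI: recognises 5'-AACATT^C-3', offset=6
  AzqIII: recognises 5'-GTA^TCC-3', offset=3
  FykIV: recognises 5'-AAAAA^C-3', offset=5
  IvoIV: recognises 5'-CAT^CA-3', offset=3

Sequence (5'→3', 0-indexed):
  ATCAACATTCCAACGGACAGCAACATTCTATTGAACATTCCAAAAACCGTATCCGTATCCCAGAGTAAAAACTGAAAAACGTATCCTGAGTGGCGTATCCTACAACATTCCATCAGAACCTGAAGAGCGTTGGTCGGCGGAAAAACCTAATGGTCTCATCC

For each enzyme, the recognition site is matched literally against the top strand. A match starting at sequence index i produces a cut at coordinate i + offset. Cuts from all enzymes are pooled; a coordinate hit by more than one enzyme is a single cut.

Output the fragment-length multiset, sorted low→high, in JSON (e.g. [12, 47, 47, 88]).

Per-enzyme occurrences:
  LmaII (TCTCA, off=4): starts [153] → cuts [157]
  XjeVI (AACATTC, off=6): starts [3, 21, 33, 103] → cuts [9, 27, 39, 109]
  AzqIII (GTATCC, off=3): starts [48, 54, 80, 94] → cuts [51, 57, 83, 97]
  FykIV (AAAAAC, off=5): starts [41, 66, 74, 140] → cuts [46, 71, 79, 145]
  IvoIV (CATCA, off=3): starts [110, 160] → cuts [2, 113]

All cut coordinates (distinct, sorted): [2, 9, 27, 39, 46, 51, 57, 71, 79, 83, 97, 109, 113, 145, 157]

Fragment lengths:
  2→9: 7 bp
  9→27: 18 bp
  27→39: 12 bp
  39→46: 7 bp
  46→51: 5 bp
  51→57: 6 bp
  57→71: 14 bp
  71→79: 8 bp
  79→83: 4 bp
  83→97: 14 bp
  97→109: 12 bp
  109→113: 4 bp
  113→145: 32 bp
  145→157: 12 bp
  157→2 (wrap): 161-157+2 = 6 bp

[4,4,5,6,6,7,7,8,12,12,12,14,14,18,32]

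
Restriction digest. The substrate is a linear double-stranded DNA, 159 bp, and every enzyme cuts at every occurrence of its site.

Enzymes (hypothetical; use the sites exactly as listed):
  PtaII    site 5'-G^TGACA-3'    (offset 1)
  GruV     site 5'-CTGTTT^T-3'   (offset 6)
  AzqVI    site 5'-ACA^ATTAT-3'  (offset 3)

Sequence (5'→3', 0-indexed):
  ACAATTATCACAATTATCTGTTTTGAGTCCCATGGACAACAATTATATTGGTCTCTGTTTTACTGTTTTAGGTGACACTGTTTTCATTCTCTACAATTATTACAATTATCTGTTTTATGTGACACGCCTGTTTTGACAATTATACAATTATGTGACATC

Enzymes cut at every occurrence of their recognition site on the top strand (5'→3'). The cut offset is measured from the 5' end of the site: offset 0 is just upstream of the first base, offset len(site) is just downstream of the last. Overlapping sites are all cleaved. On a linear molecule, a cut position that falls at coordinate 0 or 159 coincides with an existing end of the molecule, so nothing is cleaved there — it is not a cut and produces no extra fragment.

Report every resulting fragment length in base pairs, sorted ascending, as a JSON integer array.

[3,4,4,5,6,7,8,8,9,9,11,11,11,12,14,18,19]

Scan for sites:
  PtaII GTGACA/1: at [71, 118, 151] ⇒ [72, 119, 152]
  GruV CTGTTTT/6: at [17, 54, 62, 77, 109, 127] ⇒ [23, 60, 68, 83, 115, 133]
  AzqVI ACAATTAT/3: at [0, 9, 38, 92, 101, 135, 143] ⇒ [3, 12, 41, 95, 104, 138, 146]

All cut coordinates (distinct, sorted): [3, 12, 23, 41, 60, 68, 72, 83, 95, 104, 115, 119, 133, 138, 146, 152]

Fragments:
  [0,3): 3 bp
  [3,12): 9 bp
  [12,23): 11 bp
  [23,41): 18 bp
  [41,60): 19 bp
  [60,68): 8 bp
  [68,72): 4 bp
  [72,83): 11 bp
  [83,95): 12 bp
  [95,104): 9 bp
  [104,115): 11 bp
  [115,119): 4 bp
  [119,133): 14 bp
  [133,138): 5 bp
  [138,146): 8 bp
  [146,152): 6 bp
  [152,159): 7 bp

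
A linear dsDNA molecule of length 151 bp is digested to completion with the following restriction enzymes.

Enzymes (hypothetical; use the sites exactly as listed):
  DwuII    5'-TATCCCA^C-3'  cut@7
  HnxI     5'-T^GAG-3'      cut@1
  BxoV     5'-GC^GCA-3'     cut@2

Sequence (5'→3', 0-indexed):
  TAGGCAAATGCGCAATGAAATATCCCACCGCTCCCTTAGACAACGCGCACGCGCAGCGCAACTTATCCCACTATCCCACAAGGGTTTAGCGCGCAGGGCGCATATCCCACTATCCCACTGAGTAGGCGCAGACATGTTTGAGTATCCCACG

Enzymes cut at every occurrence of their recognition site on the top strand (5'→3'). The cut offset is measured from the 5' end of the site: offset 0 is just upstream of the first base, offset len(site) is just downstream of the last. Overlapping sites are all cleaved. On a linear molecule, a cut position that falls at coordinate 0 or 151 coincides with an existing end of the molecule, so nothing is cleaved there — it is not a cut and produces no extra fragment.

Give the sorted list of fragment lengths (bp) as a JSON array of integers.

Scan for sites:
  DwuII TATCCCAC/7: at [20, 63, 71, 102, 110, 142] ⇒ [27, 70, 78, 109, 117, 149]
  HnxI TGAG/1: at [118, 138] ⇒ [119, 139]
  BxoV GCGCA/2: at [9, 44, 50, 55, 90, 97, 125] ⇒ [11, 46, 52, 57, 92, 99, 127]

Pooled cuts: [11, 27, 46, 52, 57, 70, 78, 92, 99, 109, 117, 119, 127, 139, 149]

Fragments:
  [0,11): 11 bp
  [11,27): 16 bp
  [27,46): 19 bp
  [46,52): 6 bp
  [52,57): 5 bp
  [57,70): 13 bp
  [70,78): 8 bp
  [78,92): 14 bp
  [92,99): 7 bp
  [99,109): 10 bp
  [109,117): 8 bp
  [117,119): 2 bp
  [119,127): 8 bp
  [127,139): 12 bp
  [139,149): 10 bp
  [149,151): 2 bp

[2,2,5,6,7,8,8,8,10,10,11,12,13,14,16,19]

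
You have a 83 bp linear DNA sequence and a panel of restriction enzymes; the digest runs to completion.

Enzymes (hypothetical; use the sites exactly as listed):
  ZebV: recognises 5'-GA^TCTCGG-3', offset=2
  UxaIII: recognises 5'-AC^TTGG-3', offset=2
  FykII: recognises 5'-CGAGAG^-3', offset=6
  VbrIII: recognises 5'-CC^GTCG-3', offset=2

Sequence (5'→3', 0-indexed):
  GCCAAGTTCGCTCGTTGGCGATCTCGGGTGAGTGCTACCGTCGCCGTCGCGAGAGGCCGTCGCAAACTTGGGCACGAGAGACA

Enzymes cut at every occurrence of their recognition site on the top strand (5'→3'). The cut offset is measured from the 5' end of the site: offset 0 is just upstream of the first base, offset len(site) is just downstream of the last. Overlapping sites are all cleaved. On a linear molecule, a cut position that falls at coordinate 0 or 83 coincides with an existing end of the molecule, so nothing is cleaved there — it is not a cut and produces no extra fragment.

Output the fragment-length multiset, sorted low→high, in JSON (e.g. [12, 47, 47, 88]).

Scan for sites:
  ZebV GATCTCGG/2: at [19] ⇒ [21]
  UxaIII ACTTGG/2: at [65] ⇒ [67]
  FykII CGAGAG/6: at [49, 74] ⇒ [55, 80]
  VbrIII CCGTCG/2: at [37, 43, 56] ⇒ [39, 45, 58]

Pooled cuts: [21, 39, 45, 55, 58, 67, 80]

Fragment lengths:
  [0,21): 21 bp
  [21,39): 18 bp
  [39,45): 6 bp
  [45,55): 10 bp
  [55,58): 3 bp
  [58,67): 9 bp
  [67,80): 13 bp
  [80,83): 3 bp

[3,3,6,9,10,13,18,21]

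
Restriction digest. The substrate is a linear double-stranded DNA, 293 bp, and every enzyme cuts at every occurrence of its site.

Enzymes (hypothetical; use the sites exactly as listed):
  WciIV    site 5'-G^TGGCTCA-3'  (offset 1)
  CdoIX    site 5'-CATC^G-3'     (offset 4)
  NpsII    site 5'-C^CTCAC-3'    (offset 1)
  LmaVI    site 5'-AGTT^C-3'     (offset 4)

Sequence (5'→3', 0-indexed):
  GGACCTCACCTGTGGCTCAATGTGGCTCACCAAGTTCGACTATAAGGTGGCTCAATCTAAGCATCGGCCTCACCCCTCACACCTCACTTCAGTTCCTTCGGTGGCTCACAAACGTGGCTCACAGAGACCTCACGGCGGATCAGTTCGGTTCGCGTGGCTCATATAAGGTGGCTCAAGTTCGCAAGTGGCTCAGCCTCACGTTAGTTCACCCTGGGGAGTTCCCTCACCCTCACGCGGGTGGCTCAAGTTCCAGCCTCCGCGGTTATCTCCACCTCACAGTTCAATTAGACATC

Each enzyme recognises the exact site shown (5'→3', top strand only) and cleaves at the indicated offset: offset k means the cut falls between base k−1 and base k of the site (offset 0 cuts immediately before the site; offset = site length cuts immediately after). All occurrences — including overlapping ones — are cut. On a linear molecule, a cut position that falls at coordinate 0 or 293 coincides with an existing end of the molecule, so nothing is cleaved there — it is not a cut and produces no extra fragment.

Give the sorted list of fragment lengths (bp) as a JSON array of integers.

Site scan:
  WciIV (GTGGCTCA, off=1): starts [11, 21, 46, 100, 113, 153, 167, 184, 237] → cuts [12, 22, 47, 101, 114, 154, 168, 185, 238]
  CdoIX (CATCG, off=4): starts [61] → cuts [65]
  NpsII (CCTCAC, off=1): starts [3, 67, 74, 81, 127, 193, 221, 227, 271] → cuts [4, 68, 75, 82, 128, 194, 222, 228, 272]
  LmaVI (AGTTC, off=4): starts [32, 90, 141, 175, 202, 216, 245, 277] → cuts [36, 94, 145, 179, 206, 220, 249, 281]

All cut coordinates (distinct, sorted): [4, 12, 22, 36, 47, 65, 68, 75, 82, 94, 101, 114, 128, 145, 154, 168, 179, 185, 194, 206, 220, 222, 228, 238, 249, 272, 281]

Fragment lengths:
  [0,4): 4 bp
  [4,12): 8 bp
  [12,22): 10 bp
  [22,36): 14 bp
  [36,47): 11 bp
  [47,65): 18 bp
  [65,68): 3 bp
  [68,75): 7 bp
  [75,82): 7 bp
  [82,94): 12 bp
  [94,101): 7 bp
  [101,114): 13 bp
  [114,128): 14 bp
  [128,145): 17 bp
  [145,154): 9 bp
  [154,168): 14 bp
  [168,179): 11 bp
  [179,185): 6 bp
  [185,194): 9 bp
  [194,206): 12 bp
  [206,220): 14 bp
  [220,222): 2 bp
  [222,228): 6 bp
  [228,238): 10 bp
  [238,249): 11 bp
  [249,272): 23 bp
  [272,281): 9 bp
  [281,293): 12 bp

[2,3,4,6,6,7,7,7,8,9,9,9,10,10,11,11,11,12,12,12,13,14,14,14,14,17,18,23]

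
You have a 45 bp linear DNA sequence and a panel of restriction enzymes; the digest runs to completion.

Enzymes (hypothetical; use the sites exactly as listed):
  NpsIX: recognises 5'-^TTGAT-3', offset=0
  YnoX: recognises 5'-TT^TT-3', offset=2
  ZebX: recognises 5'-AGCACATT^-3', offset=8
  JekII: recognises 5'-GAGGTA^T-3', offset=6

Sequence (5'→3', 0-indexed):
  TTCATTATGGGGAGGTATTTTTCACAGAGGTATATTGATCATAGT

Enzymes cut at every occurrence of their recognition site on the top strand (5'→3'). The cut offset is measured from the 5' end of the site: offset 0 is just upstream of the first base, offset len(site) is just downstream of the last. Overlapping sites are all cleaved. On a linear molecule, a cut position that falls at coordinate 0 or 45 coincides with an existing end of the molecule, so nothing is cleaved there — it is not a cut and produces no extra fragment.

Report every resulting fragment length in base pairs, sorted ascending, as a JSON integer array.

[1,2,2,11,12,17]

Per-enzyme occurrences:
  NpsIX (TTGAT, off=0): starts [34] → cuts [34]
  YnoX (TTTT, off=2): starts [17, 18] → cuts [19, 20]
  ZebX (AGCACATT, off=8): no sites
  JekII (GAGGTAT, off=6): starts [11, 26] → cuts [17, 32]

Pooled cuts: [17, 19, 20, 32, 34]

Fragment lengths:
  [0,17): 17 bp
  [17,19): 2 bp
  [19,20): 1 bp
  [20,32): 12 bp
  [32,34): 2 bp
  [34,45): 11 bp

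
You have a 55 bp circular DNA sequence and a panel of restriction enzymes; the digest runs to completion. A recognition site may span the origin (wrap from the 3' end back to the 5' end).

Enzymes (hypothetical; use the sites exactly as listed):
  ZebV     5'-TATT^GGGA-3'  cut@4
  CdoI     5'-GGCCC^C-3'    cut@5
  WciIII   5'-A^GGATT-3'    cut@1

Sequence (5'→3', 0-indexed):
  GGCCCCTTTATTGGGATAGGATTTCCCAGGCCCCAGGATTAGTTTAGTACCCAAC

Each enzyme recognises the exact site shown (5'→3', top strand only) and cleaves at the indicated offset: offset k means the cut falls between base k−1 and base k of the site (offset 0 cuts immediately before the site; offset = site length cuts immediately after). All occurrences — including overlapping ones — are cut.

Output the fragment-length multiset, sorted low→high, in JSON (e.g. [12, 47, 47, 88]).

[2,6,7,15,25]

Site scan:
  ZebV TATTGGGA/4: at [8] ⇒ [12]
  CdoI GGCCCC/5: at [0, 28] ⇒ [5, 33]
  WciIII AGGATT/1: at [17, 34] ⇒ [18, 35]

Pooled cuts: [5, 12, 18, 33, 35]

Fragment lengths:
  5→12: 7 bp
  12→18: 6 bp
  18→33: 15 bp
  33→35: 2 bp
  35→5 (wrap): 55-35+5 = 25 bp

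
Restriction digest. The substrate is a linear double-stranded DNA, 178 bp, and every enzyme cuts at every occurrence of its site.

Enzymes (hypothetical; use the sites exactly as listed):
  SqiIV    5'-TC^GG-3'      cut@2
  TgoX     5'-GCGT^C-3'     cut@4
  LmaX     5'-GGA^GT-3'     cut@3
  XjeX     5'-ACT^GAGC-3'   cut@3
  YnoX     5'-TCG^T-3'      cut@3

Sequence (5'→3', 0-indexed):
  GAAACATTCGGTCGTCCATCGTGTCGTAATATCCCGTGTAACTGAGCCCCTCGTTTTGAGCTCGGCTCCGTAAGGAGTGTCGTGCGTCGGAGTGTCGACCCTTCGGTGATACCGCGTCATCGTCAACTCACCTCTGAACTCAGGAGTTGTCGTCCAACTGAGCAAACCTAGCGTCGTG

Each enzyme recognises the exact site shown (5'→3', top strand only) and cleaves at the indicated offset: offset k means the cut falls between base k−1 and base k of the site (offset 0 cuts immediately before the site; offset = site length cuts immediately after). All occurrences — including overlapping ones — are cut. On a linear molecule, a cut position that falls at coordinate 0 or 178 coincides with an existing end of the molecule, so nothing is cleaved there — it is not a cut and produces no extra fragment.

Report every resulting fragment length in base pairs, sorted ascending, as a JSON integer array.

[1,2,2,3,5,5,5,5,6,7,7,7,9,10,10,13,13,13,15,17,23]

Site scan:
  SqiIV (TCGG, off=2): starts [7, 61, 86, 102] → cuts [9, 63, 88, 104]
  TgoX (GCGTC, off=4): starts [83, 113, 170] → cuts [87, 117, 174]
  LmaX (GGAGT, off=3): starts [73, 88, 142] → cuts [76, 91, 145]
  XjeX (ACTGAGC, off=3): starts [40, 156] → cuts [43, 159]
  YnoX (TCGT, off=3): starts [11, 18, 23, 50, 79, 119, 149, 173] → cuts [14, 21, 26, 53, 82, 122, 152, 176]

All cut coordinates (distinct, sorted): [9, 14, 21, 26, 43, 53, 63, 76, 82, 87, 88, 91, 104, 117, 122, 145, 152, 159, 174, 176]

Fragment lengths:
  [0,9): 9 bp
  [9,14): 5 bp
  [14,21): 7 bp
  [21,26): 5 bp
  [26,43): 17 bp
  [43,53): 10 bp
  [53,63): 10 bp
  [63,76): 13 bp
  [76,82): 6 bp
  [82,87): 5 bp
  [87,88): 1 bp
  [88,91): 3 bp
  [91,104): 13 bp
  [104,117): 13 bp
  [117,122): 5 bp
  [122,145): 23 bp
  [145,152): 7 bp
  [152,159): 7 bp
  [159,174): 15 bp
  [174,176): 2 bp
  [176,178): 2 bp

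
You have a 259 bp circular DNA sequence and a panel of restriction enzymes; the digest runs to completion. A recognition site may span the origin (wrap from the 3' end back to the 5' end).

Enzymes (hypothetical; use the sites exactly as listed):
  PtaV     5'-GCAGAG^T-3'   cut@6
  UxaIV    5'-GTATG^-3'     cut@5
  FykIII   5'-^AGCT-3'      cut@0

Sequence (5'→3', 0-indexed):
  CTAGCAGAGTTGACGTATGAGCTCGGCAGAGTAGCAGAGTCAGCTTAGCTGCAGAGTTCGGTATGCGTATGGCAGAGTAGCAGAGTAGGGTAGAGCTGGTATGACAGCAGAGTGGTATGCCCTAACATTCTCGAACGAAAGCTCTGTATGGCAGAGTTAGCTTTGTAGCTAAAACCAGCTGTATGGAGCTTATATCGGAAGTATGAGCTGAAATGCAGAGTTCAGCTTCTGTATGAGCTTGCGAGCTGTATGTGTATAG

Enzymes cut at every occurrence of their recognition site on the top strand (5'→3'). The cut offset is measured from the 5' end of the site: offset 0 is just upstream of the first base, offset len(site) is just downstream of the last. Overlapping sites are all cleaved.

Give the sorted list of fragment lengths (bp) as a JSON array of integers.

Site scan:
  PtaV (GCAGAGT, off=6): starts [3, 25, 33, 50, 71, 79, 106, 150, 214] → cuts [9, 31, 39, 56, 77, 85, 112, 156, 220]
  UxaIV (GTATG, off=5): starts [14, 60, 66, 98, 114, 145, 180, 200, 230, 247] → cuts [19, 65, 71, 103, 119, 150, 185, 205, 235, 252]
  FykIII (AGCT, off=0): starts [19, 41, 46, 93, 139, 158, 166, 176, 186, 205, 223, 235, 243, 257] → cuts [19, 41, 46, 93, 139, 158, 166, 176, 186, 205, 223, 235, 243, 257]

Pooled cuts: [9, 19, 31, 39, 41, 46, 56, 65, 71, 77, 85, 93, 103, 112, 119, 139, 150, 156, 158, 166, 176, 185, 186, 205, 220, 223, 235, 243, 252, 257]

Fragments:
  9→19: 10 bp
  19→31: 12 bp
  31→39: 8 bp
  39→41: 2 bp
  41→46: 5 bp
  46→56: 10 bp
  56→65: 9 bp
  65→71: 6 bp
  71→77: 6 bp
  77→85: 8 bp
  85→93: 8 bp
  93→103: 10 bp
  103→112: 9 bp
  112→119: 7 bp
  119→139: 20 bp
  139→150: 11 bp
  150→156: 6 bp
  156→158: 2 bp
  158→166: 8 bp
  166→176: 10 bp
  176→185: 9 bp
  185→186: 1 bp
  186→205: 19 bp
  205→220: 15 bp
  220→223: 3 bp
  223→235: 12 bp
  235→243: 8 bp
  243→252: 9 bp
  252→257: 5 bp
  257→9 (wrap): 259-257+9 = 11 bp

[1,2,2,3,5,5,6,6,6,7,8,8,8,8,8,9,9,9,9,10,10,10,10,11,11,12,12,15,19,20]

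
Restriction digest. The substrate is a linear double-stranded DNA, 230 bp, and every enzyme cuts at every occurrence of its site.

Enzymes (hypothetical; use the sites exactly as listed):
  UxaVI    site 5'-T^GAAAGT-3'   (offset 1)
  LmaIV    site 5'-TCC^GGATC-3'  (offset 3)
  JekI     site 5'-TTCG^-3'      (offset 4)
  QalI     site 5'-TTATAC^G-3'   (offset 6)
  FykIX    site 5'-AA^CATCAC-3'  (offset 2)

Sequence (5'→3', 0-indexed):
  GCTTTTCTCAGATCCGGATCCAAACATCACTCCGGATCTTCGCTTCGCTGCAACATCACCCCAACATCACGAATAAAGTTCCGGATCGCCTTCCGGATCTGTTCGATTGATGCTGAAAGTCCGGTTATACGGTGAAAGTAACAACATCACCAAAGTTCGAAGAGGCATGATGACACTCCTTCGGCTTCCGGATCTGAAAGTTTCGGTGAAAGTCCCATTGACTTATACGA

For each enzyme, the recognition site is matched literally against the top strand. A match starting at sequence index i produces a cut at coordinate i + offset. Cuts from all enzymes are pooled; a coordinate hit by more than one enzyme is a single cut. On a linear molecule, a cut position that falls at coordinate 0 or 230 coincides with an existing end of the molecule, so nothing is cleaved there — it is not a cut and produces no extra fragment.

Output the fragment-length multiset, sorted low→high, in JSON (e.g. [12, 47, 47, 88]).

[2,2,3,5,6,6,6,9,9,9,9,10,11,11,11,12,15,15,16,18,21,24]

Scan for sites:
  UxaVI (TGAAAGT, off=1): starts [113, 132, 194, 206] → cuts [114, 133, 195, 207]
  LmaIV (TCCGGATC, off=3): starts [12, 30, 79, 91, 186] → cuts [15, 33, 82, 94, 189]
  JekI (TTCG, off=4): starts [38, 43, 101, 155, 179, 201] → cuts [42, 47, 105, 159, 183, 205]
  QalI (TTATACG, off=6): starts [124, 222] → cuts [130, 228]
  FykIX (AACATCAC, off=2): starts [22, 51, 62, 142] → cuts [24, 53, 64, 144]

Pooled cuts: [15, 24, 33, 42, 47, 53, 64, 82, 94, 105, 114, 130, 133, 144, 159, 183, 189, 195, 205, 207, 228]

Fragments:
  [0,15): 15 bp
  [15,24): 9 bp
  [24,33): 9 bp
  [33,42): 9 bp
  [42,47): 5 bp
  [47,53): 6 bp
  [53,64): 11 bp
  [64,82): 18 bp
  [82,94): 12 bp
  [94,105): 11 bp
  [105,114): 9 bp
  [114,130): 16 bp
  [130,133): 3 bp
  [133,144): 11 bp
  [144,159): 15 bp
  [159,183): 24 bp
  [183,189): 6 bp
  [189,195): 6 bp
  [195,205): 10 bp
  [205,207): 2 bp
  [207,228): 21 bp
  [228,230): 2 bp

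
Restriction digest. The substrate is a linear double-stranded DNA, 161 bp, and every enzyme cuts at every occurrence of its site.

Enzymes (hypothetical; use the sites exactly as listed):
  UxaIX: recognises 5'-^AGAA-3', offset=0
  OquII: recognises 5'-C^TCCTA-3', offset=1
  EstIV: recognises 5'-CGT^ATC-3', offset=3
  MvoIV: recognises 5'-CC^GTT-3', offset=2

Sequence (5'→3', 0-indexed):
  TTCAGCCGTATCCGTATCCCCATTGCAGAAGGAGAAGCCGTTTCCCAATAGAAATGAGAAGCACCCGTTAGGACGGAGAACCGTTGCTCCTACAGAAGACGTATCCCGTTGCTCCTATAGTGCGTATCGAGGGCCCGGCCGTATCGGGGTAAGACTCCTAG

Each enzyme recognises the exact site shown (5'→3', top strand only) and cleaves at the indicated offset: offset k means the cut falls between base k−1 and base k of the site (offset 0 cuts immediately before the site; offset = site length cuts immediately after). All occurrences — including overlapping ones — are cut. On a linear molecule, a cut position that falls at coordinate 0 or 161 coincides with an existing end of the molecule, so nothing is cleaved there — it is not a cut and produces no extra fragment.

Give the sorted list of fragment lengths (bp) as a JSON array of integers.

Scan for sites:
  UxaIX AGAA/0: at [26, 32, 49, 56, 76, 93] ⇒ [26, 32, 49, 56, 76, 93]
  OquII CTCCTA/1: at [86, 111, 154] ⇒ [87, 112, 155]
  EstIV CGTATC/3: at [6, 12, 99, 122, 139] ⇒ [9, 15, 102, 125, 142]
  MvoIV CCGTT/2: at [37, 64, 80, 105] ⇒ [39, 66, 82, 107]

All cut coordinates (distinct, sorted): [9, 15, 26, 32, 39, 49, 56, 66, 76, 82, 87, 93, 102, 107, 112, 125, 142, 155]

Fragments:
  [0,9): 9 bp
  [9,15): 6 bp
  [15,26): 11 bp
  [26,32): 6 bp
  [32,39): 7 bp
  [39,49): 10 bp
  [49,56): 7 bp
  [56,66): 10 bp
  [66,76): 10 bp
  [76,82): 6 bp
  [82,87): 5 bp
  [87,93): 6 bp
  [93,102): 9 bp
  [102,107): 5 bp
  [107,112): 5 bp
  [112,125): 13 bp
  [125,142): 17 bp
  [142,155): 13 bp
  [155,161): 6 bp

[5,5,5,6,6,6,6,6,7,7,9,9,10,10,10,11,13,13,17]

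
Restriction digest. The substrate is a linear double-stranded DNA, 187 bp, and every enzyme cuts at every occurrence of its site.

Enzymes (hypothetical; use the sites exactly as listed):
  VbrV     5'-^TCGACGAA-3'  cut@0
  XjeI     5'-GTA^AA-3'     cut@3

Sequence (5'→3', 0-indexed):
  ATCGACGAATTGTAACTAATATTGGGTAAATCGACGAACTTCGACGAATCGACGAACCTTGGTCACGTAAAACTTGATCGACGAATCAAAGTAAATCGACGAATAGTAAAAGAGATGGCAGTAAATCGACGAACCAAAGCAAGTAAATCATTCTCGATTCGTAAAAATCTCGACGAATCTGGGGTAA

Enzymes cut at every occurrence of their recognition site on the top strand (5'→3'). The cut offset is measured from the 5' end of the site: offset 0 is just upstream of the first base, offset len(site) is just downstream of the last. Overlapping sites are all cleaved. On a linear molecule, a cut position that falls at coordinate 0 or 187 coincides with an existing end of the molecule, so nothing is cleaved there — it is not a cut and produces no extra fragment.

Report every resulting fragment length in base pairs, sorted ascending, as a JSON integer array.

Scan for sites:
  VbrV TCGACGAA/0: at [1, 30, 40, 48, 77, 95, 125, 169] ⇒ [1, 30, 40, 48, 77, 95, 125, 169]
  XjeI GTAAA/3: at [25, 66, 90, 105, 120, 142, 160] ⇒ [28, 69, 93, 108, 123, 145, 163]

Pooled cuts: [1, 28, 30, 40, 48, 69, 77, 93, 95, 108, 123, 125, 145, 163, 169]

Fragment lengths:
  [0,1): 1 bp
  [1,28): 27 bp
  [28,30): 2 bp
  [30,40): 10 bp
  [40,48): 8 bp
  [48,69): 21 bp
  [69,77): 8 bp
  [77,93): 16 bp
  [93,95): 2 bp
  [95,108): 13 bp
  [108,123): 15 bp
  [123,125): 2 bp
  [125,145): 20 bp
  [145,163): 18 bp
  [163,169): 6 bp
  [169,187): 18 bp

[1,2,2,2,6,8,8,10,13,15,16,18,18,20,21,27]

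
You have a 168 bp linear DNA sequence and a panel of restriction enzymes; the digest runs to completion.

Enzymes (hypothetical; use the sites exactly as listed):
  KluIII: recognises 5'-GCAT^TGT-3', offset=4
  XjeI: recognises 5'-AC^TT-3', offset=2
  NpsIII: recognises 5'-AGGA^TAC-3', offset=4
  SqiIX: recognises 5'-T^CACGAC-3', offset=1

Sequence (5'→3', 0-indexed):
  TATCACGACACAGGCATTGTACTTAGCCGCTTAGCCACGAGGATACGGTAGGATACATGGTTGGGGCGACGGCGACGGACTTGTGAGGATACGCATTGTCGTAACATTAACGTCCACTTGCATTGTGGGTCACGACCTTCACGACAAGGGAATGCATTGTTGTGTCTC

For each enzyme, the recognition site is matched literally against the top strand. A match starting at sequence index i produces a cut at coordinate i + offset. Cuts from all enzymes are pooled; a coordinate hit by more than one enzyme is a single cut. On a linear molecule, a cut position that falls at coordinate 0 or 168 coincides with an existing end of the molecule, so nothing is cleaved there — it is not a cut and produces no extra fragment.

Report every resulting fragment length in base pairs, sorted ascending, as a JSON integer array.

Site scan:
  KluIII (GCATTGT, off=4): starts [13, 92, 119, 153] → cuts [17, 96, 123, 157]
  XjeI (ACTT, off=2): starts [20, 78, 115] → cuts [22, 80, 117]
  NpsIII (AGGATAC, off=4): starts [39, 49, 85] → cuts [43, 53, 89]
  SqiIX (TCACGAC, off=1): starts [2, 129, 138] → cuts [3, 130, 139]

Pooled cuts: [3, 17, 22, 43, 53, 80, 89, 96, 117, 123, 130, 139, 157]

Fragment lengths:
  [0,3): 3 bp
  [3,17): 14 bp
  [17,22): 5 bp
  [22,43): 21 bp
  [43,53): 10 bp
  [53,80): 27 bp
  [80,89): 9 bp
  [89,96): 7 bp
  [96,117): 21 bp
  [117,123): 6 bp
  [123,130): 7 bp
  [130,139): 9 bp
  [139,157): 18 bp
  [157,168): 11 bp

[3,5,6,7,7,9,9,10,11,14,18,21,21,27]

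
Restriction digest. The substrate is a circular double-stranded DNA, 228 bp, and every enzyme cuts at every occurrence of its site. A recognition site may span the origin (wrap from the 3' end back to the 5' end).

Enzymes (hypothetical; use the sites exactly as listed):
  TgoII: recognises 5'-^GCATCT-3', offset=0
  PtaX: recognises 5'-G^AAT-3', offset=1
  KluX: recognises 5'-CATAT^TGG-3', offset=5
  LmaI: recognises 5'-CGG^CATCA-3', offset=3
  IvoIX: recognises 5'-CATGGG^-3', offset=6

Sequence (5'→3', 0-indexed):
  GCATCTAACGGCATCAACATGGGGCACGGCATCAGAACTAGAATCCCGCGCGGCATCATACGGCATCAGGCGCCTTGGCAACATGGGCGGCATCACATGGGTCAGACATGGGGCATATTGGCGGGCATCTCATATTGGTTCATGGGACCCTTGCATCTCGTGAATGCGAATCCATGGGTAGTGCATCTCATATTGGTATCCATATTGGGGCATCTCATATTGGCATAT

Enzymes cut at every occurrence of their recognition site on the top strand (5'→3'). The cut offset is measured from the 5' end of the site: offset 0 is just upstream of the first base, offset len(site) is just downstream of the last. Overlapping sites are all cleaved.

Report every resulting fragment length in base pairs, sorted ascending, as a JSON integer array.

Per-enzyme occurrences:
  TgoII GCATCT/0: at [0, 124, 152, 182, 209] ⇒ [0, 124, 152, 182, 209]
  PtaX GAAT/1: at [40, 161, 167] ⇒ [41, 162, 168]
  KluX CATATTGG/5: at [113, 130, 188, 200, 215] ⇒ [118, 135, 193, 205, 220]
  LmaI CGGCATCA/3: at [8, 26, 50, 60, 87] ⇒ [11, 29, 53, 63, 90]
  IvoIX CATGGG/6: at [17, 81, 95, 106, 140, 172] ⇒ [23, 87, 101, 112, 146, 178]

All cut coordinates (distinct, sorted): [0, 11, 23, 29, 41, 53, 63, 87, 90, 101, 112, 118, 124, 135, 146, 152, 162, 168, 178, 182, 193, 205, 209, 220]

Fragment lengths:
  0→11: 11 bp
  11→23: 12 bp
  23→29: 6 bp
  29→41: 12 bp
  41→53: 12 bp
  53→63: 10 bp
  63→87: 24 bp
  87→90: 3 bp
  90→101: 11 bp
  101→112: 11 bp
  112→118: 6 bp
  118→124: 6 bp
  124→135: 11 bp
  135→146: 11 bp
  146→152: 6 bp
  152→162: 10 bp
  162→168: 6 bp
  168→178: 10 bp
  178→182: 4 bp
  182→193: 11 bp
  193→205: 12 bp
  205→209: 4 bp
  209→220: 11 bp
  220→0 (wrap): 228-220+0 = 8 bp

[3,4,4,6,6,6,6,6,8,10,10,10,11,11,11,11,11,11,11,12,12,12,12,24]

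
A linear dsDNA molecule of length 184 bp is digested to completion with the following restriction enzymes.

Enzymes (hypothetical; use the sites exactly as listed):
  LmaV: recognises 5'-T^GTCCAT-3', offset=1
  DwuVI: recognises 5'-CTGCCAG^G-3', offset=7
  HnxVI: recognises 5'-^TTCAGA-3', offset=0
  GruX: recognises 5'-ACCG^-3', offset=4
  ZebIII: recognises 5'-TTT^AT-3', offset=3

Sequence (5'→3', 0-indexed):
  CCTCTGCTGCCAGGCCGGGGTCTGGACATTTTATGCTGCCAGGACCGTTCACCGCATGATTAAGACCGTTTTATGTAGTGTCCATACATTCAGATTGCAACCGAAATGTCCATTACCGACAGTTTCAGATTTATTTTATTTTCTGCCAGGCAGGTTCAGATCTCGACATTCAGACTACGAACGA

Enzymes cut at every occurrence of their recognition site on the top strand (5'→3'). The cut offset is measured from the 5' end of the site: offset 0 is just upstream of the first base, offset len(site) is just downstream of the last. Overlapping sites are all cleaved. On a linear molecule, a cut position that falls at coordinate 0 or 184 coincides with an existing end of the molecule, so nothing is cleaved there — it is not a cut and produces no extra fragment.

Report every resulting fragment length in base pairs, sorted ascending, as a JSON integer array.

Scan for sites:
  LmaV (TGTCCAT, off=1): starts [78, 106] → cuts [79, 107]
  DwuVI (CTGCCAGG, off=7): starts [6, 35, 142] → cuts [13, 42, 149]
  HnxVI (TTCAGA, off=0): starts [88, 123, 154, 168] → cuts [88, 123, 154, 168]
  GruX (ACCG, off=4): starts [43, 50, 64, 99, 114] → cuts [47, 54, 68, 103, 118]
  ZebIII (TTTAT, off=3): starts [29, 69, 129, 134] → cuts [32, 72, 132, 137]

All cut coordinates (distinct, sorted): [13, 32, 42, 47, 54, 68, 72, 79, 88, 103, 107, 118, 123, 132, 137, 149, 154, 168]

Fragments:
  [0,13): 13 bp
  [13,32): 19 bp
  [32,42): 10 bp
  [42,47): 5 bp
  [47,54): 7 bp
  [54,68): 14 bp
  [68,72): 4 bp
  [72,79): 7 bp
  [79,88): 9 bp
  [88,103): 15 bp
  [103,107): 4 bp
  [107,118): 11 bp
  [118,123): 5 bp
  [123,132): 9 bp
  [132,137): 5 bp
  [137,149): 12 bp
  [149,154): 5 bp
  [154,168): 14 bp
  [168,184): 16 bp

[4,4,5,5,5,5,7,7,9,9,10,11,12,13,14,14,15,16,19]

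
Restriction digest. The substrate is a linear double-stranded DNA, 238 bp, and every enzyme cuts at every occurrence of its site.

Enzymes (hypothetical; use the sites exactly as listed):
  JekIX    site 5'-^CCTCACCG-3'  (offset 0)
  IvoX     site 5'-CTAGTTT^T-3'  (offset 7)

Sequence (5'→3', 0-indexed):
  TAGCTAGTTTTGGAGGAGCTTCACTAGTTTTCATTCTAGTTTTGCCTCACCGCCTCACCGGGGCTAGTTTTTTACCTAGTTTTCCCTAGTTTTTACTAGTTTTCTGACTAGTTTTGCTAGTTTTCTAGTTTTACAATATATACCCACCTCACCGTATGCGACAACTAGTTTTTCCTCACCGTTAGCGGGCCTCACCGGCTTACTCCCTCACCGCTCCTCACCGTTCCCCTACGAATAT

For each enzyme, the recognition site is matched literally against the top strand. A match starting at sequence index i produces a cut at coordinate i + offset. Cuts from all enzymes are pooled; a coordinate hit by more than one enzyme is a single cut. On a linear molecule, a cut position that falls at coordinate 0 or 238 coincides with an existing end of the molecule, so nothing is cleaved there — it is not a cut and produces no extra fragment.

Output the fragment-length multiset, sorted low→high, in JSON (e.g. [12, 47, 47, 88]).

[2,2,8,8,9,10,10,10,10,12,12,12,15,16,16,18,20,23,25]

Per-enzyme occurrences:
  JekIX (CCTCACCG, off=0): starts [44, 52, 146, 173, 189, 205, 215] → cuts [44, 52, 146, 173, 189, 205, 215]
  IvoX (CTAGTTTT, off=7): starts [3, 23, 35, 63, 75, 85, 95, 107, 116, 124, 164] → cuts [10, 30, 42, 70, 82, 92, 102, 114, 123, 131, 171]

All cut coordinates (distinct, sorted): [10, 30, 42, 44, 52, 70, 82, 92, 102, 114, 123, 131, 146, 171, 173, 189, 205, 215]

Fragment lengths:
  [0,10): 10 bp
  [10,30): 20 bp
  [30,42): 12 bp
  [42,44): 2 bp
  [44,52): 8 bp
  [52,70): 18 bp
  [70,82): 12 bp
  [82,92): 10 bp
  [92,102): 10 bp
  [102,114): 12 bp
  [114,123): 9 bp
  [123,131): 8 bp
  [131,146): 15 bp
  [146,171): 25 bp
  [171,173): 2 bp
  [173,189): 16 bp
  [189,205): 16 bp
  [205,215): 10 bp
  [215,238): 23 bp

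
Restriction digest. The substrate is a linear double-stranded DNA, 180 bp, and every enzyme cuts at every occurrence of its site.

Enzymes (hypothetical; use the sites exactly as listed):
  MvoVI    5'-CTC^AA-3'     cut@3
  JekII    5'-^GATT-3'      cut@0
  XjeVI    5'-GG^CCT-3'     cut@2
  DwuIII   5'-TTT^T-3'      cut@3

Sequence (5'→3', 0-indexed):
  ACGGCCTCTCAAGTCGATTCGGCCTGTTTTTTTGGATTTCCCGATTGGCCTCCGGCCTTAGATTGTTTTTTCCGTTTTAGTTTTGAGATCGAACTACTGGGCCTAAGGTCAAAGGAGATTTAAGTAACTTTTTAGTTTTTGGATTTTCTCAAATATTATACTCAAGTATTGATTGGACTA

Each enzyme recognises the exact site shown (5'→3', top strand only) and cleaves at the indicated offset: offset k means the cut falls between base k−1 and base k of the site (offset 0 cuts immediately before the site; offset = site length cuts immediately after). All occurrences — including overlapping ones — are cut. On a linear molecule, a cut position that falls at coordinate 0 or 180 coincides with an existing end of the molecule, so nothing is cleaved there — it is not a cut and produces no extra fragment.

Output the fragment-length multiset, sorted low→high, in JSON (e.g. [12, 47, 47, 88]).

[1,1,1,1,1,1,1,2,2,4,4,5,5,5,6,6,6,6,7,7,7,7,7,8,8,10,13,15,15,18]

Site scan:
  MvoVI (CTCAA, off=3): starts [7, 147, 160] → cuts [10, 150, 163]
  JekII (GATT, off=0): starts [15, 34, 42, 60, 116, 141, 170] → cuts [15, 34, 42, 60, 116, 141, 170]
  XjeVI (GGCCT, off=2): starts [2, 20, 46, 53, 99] → cuts [4, 22, 48, 55, 101]
  DwuIII (TTTT, off=3): starts [26, 27, 28, 29, 65, 66, 67, 74, 80, 128, 129, 135, 136, 143] → cuts [29, 30, 31, 32, 68, 69, 70, 77, 83, 131, 132, 138, 139, 146]

Pooled cuts: [4, 10, 15, 22, 29, 30, 31, 32, 34, 42, 48, 55, 60, 68, 69, 70, 77, 83, 101, 116, 131, 132, 138, 139, 141, 146, 150, 163, 170]

Fragments:
  [0,4): 4 bp
  [4,10): 6 bp
  [10,15): 5 bp
  [15,22): 7 bp
  [22,29): 7 bp
  [29,30): 1 bp
  [30,31): 1 bp
  [31,32): 1 bp
  [32,34): 2 bp
  [34,42): 8 bp
  [42,48): 6 bp
  [48,55): 7 bp
  [55,60): 5 bp
  [60,68): 8 bp
  [68,69): 1 bp
  [69,70): 1 bp
  [70,77): 7 bp
  [77,83): 6 bp
  [83,101): 18 bp
  [101,116): 15 bp
  [116,131): 15 bp
  [131,132): 1 bp
  [132,138): 6 bp
  [138,139): 1 bp
  [139,141): 2 bp
  [141,146): 5 bp
  [146,150): 4 bp
  [150,163): 13 bp
  [163,170): 7 bp
  [170,180): 10 bp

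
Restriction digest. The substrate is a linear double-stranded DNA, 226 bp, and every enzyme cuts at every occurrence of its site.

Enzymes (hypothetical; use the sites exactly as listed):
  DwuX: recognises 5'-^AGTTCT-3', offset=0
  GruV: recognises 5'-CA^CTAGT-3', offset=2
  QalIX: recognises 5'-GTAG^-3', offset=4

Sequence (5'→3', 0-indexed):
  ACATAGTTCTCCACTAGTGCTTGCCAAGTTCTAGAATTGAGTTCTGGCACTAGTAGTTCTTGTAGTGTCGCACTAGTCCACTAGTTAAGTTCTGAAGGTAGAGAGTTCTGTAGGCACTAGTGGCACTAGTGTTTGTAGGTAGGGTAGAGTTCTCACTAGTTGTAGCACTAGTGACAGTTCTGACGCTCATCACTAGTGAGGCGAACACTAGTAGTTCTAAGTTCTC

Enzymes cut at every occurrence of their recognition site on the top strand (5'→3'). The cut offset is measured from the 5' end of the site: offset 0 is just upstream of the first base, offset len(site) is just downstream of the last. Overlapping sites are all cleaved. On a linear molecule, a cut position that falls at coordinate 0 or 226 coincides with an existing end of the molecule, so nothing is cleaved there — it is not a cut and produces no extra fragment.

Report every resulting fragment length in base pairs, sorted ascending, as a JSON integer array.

Per-enzyme occurrences:
  DwuX AGTTCT/0: at [4, 26, 39, 54, 87, 103, 147, 175, 212, 219] ⇒ [4, 26, 39, 54, 87, 103, 147, 175, 212, 219]
  GruV CACTAGT/2: at [11, 47, 70, 78, 114, 123, 153, 165, 190, 205] ⇒ [13, 49, 72, 80, 116, 125, 155, 167, 192, 207]
  QalIX GTAG/4: at [52, 61, 97, 109, 134, 138, 143, 161, 210] ⇒ [56, 65, 101, 113, 138, 142, 147, 165, 214]

Pooled cuts: [4, 13, 26, 39, 49, 54, 56, 65, 72, 80, 87, 101, 103, 113, 116, 125, 138, 142, 147, 155, 165, 167, 175, 192, 207, 212, 214, 219]

Fragment lengths:
  [0,4): 4 bp
  [4,13): 9 bp
  [13,26): 13 bp
  [26,39): 13 bp
  [39,49): 10 bp
  [49,54): 5 bp
  [54,56): 2 bp
  [56,65): 9 bp
  [65,72): 7 bp
  [72,80): 8 bp
  [80,87): 7 bp
  [87,101): 14 bp
  [101,103): 2 bp
  [103,113): 10 bp
  [113,116): 3 bp
  [116,125): 9 bp
  [125,138): 13 bp
  [138,142): 4 bp
  [142,147): 5 bp
  [147,155): 8 bp
  [155,165): 10 bp
  [165,167): 2 bp
  [167,175): 8 bp
  [175,192): 17 bp
  [192,207): 15 bp
  [207,212): 5 bp
  [212,214): 2 bp
  [214,219): 5 bp
  [219,226): 7 bp

[2,2,2,2,3,4,4,5,5,5,5,7,7,7,8,8,8,9,9,9,10,10,10,13,13,13,14,15,17]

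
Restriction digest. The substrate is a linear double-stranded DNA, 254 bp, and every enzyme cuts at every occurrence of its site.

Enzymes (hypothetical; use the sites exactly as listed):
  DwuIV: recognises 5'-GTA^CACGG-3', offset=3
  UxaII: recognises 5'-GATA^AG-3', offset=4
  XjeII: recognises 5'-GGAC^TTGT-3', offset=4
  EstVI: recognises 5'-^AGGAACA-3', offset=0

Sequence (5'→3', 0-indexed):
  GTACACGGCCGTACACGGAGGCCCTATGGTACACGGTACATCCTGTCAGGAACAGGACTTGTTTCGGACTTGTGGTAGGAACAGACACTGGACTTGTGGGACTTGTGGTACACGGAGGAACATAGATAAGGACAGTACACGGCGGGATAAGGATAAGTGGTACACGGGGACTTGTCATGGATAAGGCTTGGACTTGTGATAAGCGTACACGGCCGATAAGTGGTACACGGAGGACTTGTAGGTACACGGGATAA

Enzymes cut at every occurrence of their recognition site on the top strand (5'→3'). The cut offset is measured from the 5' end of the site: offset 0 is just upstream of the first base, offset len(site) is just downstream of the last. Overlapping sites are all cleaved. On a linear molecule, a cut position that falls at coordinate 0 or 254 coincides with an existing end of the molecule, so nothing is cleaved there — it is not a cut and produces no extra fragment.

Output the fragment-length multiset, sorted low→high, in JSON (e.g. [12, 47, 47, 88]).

Per-enzyme occurrences:
  DwuIV GTACACGG/3: at [0, 10, 28, 107, 134, 159, 204, 222, 241] ⇒ [3, 13, 31, 110, 137, 162, 207, 225, 244]
  UxaII GATAAG/4: at [124, 145, 151, 179, 197, 214] ⇒ [128, 149, 155, 183, 201, 218]
  XjeII GGACTTGT/4: at [54, 65, 89, 98, 167, 189, 231] ⇒ [58, 69, 93, 102, 171, 193, 235]
  EstVI AGGAACA/0: at [47, 76, 115] ⇒ [47, 76, 115]

Pooled cuts: [3, 13, 31, 47, 58, 69, 76, 93, 102, 110, 115, 128, 137, 149, 155, 162, 171, 183, 193, 201, 207, 218, 225, 235, 244]

Fragments:
  [0,3): 3 bp
  [3,13): 10 bp
  [13,31): 18 bp
  [31,47): 16 bp
  [47,58): 11 bp
  [58,69): 11 bp
  [69,76): 7 bp
  [76,93): 17 bp
  [93,102): 9 bp
  [102,110): 8 bp
  [110,115): 5 bp
  [115,128): 13 bp
  [128,137): 9 bp
  [137,149): 12 bp
  [149,155): 6 bp
  [155,162): 7 bp
  [162,171): 9 bp
  [171,183): 12 bp
  [183,193): 10 bp
  [193,201): 8 bp
  [201,207): 6 bp
  [207,218): 11 bp
  [218,225): 7 bp
  [225,235): 10 bp
  [235,244): 9 bp
  [244,254): 10 bp

[3,5,6,6,7,7,7,8,8,9,9,9,9,10,10,10,10,11,11,11,12,12,13,16,17,18]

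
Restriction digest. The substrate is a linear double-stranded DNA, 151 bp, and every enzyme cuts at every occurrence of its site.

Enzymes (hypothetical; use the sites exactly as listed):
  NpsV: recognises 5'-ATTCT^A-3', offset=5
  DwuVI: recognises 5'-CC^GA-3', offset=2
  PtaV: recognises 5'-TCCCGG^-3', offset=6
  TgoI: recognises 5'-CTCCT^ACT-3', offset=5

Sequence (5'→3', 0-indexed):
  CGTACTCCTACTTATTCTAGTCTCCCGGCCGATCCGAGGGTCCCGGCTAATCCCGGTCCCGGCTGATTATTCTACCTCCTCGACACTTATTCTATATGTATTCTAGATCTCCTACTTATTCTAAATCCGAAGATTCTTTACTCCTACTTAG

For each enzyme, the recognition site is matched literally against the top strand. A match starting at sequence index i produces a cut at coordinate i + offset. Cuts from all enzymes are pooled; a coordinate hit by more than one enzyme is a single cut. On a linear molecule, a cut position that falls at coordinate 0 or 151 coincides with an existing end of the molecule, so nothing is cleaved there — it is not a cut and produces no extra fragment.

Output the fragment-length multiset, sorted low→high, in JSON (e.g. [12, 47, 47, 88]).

Scan for sites:
  NpsV ATTCTA/5: at [13, 68, 88, 99, 117] ⇒ [18, 73, 93, 104, 122]
  DwuVI CCGA/2: at [28, 33, 126] ⇒ [30, 35, 128]
  PtaV TCCCGG/6: at [22, 40, 50, 56] ⇒ [28, 46, 56, 62]
  TgoI CTCCTACT/5: at [4, 108, 140] ⇒ [9, 113, 145]

Pooled cuts: [9, 18, 28, 30, 35, 46, 56, 62, 73, 93, 104, 113, 122, 128, 145]

Fragment lengths:
  [0,9): 9 bp
  [9,18): 9 bp
  [18,28): 10 bp
  [28,30): 2 bp
  [30,35): 5 bp
  [35,46): 11 bp
  [46,56): 10 bp
  [56,62): 6 bp
  [62,73): 11 bp
  [73,93): 20 bp
  [93,104): 11 bp
  [104,113): 9 bp
  [113,122): 9 bp
  [122,128): 6 bp
  [128,145): 17 bp
  [145,151): 6 bp

[2,5,6,6,6,9,9,9,9,10,10,11,11,11,17,20]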